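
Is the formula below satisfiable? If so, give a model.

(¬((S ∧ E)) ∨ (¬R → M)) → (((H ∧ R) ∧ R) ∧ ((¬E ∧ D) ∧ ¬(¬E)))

D = True, M = False, H = False, R = False, E = True, S = True

  (¬((S ∧ E)) ∨ (¬R → M)) → (((H ∧ R) ∧ R) ∧ ((¬E ∧ D) ∧ ¬(¬E))) = True
    ¬((S ∧ E)) ∨ (¬R → M) = False
      ¬((S ∧ E)) = False
        S ∧ E = True
      ¬R → M = False
        ¬R = True
    ((H ∧ R) ∧ R) ∧ ((¬E ∧ D) ∧ ¬(¬E)) = False
      (H ∧ R) ∧ R = False
        H ∧ R = False
      (¬E ∧ D) ∧ ¬(¬E) = False
        ¬E ∧ D = False
          ¬E = False
        ¬(¬E) = True
          ¬E = False
The formula evaluates to True.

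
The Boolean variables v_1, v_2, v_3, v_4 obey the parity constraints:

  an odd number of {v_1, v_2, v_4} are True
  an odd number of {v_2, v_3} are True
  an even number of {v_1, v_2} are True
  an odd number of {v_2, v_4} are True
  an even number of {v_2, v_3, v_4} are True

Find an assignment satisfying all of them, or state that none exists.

v_1 = False, v_2 = False, v_3 = True, v_4 = True

{v_1, v_2, v_4}: 1 true → odd ✓
{v_2, v_3}: 1 true → odd ✓
{v_1, v_2}: 0 true → even ✓
{v_2, v_4}: 1 true → odd ✓
{v_2, v_3, v_4}: 2 true → even ✓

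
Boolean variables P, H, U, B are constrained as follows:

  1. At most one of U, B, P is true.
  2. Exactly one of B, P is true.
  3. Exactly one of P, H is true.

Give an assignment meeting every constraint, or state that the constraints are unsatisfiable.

P = True, H = False, U = False, B = False

  (1) {U, B, P}: 1 true — at most one ✓
  (2) {B, P}: 1 true — exactly one ✓
  (3) {P, H}: 1 true — exactly one ✓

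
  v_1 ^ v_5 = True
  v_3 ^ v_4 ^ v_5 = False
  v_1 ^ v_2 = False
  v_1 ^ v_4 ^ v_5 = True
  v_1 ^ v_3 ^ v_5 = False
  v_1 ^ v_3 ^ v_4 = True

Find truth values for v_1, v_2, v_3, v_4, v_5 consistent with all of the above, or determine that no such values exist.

v_1 = False; v_2 = False; v_3 = True; v_4 = False; v_5 = True

v_1 ^ v_5 = F ^ T = True ✓
v_3 ^ v_4 ^ v_5 = T ^ F ^ T = False ✓
v_1 ^ v_2 = F ^ F = False ✓
v_1 ^ v_4 ^ v_5 = F ^ F ^ T = True ✓
v_1 ^ v_3 ^ v_5 = F ^ T ^ T = False ✓
v_1 ^ v_3 ^ v_4 = F ^ T ^ F = True ✓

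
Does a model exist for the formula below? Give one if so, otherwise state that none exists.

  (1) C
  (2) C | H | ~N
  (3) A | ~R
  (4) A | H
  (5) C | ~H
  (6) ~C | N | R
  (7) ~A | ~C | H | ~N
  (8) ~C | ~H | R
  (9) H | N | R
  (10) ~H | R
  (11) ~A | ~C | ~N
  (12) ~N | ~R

Unit clause (C) forces C = True.
Set H = False.
  then (A | H) forces A = True.
  then (~A | ~C | H | ~N) forces N = False.
  then (H | N | R) forces R = True.
All clauses satisfied.

H=F; R=T; C=T; N=F; A=T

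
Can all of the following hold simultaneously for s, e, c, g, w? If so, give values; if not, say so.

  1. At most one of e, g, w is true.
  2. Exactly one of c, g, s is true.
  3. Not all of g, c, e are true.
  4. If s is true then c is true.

s: False, e: False, c: True, g: False, w: False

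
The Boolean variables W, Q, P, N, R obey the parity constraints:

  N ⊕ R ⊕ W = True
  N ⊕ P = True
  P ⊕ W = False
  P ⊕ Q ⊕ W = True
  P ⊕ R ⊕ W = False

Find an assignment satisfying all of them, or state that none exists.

W = True; Q = True; P = True; N = False; R = False

N ⊕ R ⊕ W = F ⊕ F ⊕ T = True ✓
N ⊕ P = F ⊕ T = True ✓
P ⊕ W = T ⊕ T = False ✓
P ⊕ Q ⊕ W = T ⊕ T ⊕ T = True ✓
P ⊕ R ⊕ W = T ⊕ F ⊕ T = False ✓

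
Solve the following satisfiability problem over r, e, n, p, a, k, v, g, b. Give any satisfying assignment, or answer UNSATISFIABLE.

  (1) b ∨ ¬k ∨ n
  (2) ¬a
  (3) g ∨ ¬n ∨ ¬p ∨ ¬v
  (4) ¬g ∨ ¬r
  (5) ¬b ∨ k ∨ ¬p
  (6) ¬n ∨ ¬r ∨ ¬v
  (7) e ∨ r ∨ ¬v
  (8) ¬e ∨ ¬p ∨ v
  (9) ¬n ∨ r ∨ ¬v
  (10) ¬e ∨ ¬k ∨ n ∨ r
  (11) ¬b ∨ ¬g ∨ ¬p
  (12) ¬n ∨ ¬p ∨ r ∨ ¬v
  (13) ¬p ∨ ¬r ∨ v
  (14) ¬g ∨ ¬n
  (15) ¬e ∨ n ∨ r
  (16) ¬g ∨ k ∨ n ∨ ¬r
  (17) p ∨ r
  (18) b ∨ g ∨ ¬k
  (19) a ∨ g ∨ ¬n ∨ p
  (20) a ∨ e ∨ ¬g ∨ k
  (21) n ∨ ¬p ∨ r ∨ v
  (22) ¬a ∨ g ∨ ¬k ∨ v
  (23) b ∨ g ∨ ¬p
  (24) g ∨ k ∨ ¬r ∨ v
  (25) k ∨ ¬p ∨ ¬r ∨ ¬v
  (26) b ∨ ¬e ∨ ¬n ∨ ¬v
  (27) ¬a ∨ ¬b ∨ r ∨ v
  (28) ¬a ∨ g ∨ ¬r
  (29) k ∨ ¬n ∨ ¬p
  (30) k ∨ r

r = True, e = True, n = False, p = False, a = False, k = True, v = True, g = False, b = True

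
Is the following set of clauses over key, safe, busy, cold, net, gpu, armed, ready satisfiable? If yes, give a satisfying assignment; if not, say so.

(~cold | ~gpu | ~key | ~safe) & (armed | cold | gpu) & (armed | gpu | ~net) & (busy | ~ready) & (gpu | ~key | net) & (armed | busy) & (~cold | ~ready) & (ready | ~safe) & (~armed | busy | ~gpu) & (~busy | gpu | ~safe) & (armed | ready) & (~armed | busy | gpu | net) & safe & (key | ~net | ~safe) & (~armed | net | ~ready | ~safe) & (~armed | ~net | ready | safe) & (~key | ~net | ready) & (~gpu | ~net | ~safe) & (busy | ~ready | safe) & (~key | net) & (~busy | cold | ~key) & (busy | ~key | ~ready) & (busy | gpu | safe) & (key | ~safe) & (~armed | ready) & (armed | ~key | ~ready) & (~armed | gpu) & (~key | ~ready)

The formula is unsatisfiable.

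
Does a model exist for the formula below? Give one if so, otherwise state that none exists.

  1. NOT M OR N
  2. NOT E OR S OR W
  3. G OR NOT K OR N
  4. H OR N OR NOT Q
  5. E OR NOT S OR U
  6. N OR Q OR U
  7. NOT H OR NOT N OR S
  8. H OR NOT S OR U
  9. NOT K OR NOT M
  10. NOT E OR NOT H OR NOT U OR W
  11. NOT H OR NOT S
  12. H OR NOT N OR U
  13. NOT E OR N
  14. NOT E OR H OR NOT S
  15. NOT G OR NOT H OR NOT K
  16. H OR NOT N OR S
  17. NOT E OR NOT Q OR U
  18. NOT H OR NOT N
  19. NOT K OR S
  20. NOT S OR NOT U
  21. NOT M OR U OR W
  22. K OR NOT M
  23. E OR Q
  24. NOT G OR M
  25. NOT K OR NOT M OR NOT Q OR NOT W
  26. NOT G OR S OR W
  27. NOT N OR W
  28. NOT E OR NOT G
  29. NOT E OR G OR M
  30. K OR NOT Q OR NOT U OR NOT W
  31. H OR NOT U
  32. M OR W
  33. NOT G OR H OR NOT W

H: True; M: False; N: False; K: False; W: True; G: False; S: False; E: False; Q: True; U: False

Set H = True.
  then (NOT H OR NOT S) forces S = False.
  then (NOT H OR NOT N) forces N = False.
  then (NOT K OR S) forces K = False.
  then (K OR NOT M) forces M = False.
  then (NOT G OR M) forces G = False.
  then (NOT E OR G OR M) forces E = False.
  then (M OR W) forces W = True.
  then (E OR Q) forces Q = True.
  then (K OR NOT Q OR NOT U OR NOT W) forces U = False.
All clauses satisfied.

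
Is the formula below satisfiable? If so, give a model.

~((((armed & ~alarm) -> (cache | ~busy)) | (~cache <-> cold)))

busy=T, armed=T, cache=F, alarm=F, cold=F

  ~((((armed & ~alarm) -> (cache | ~busy)) | (~cache <-> cold))) = True
    ((armed & ~alarm) -> (cache | ~busy)) | (~cache <-> cold) = False
      (armed & ~alarm) -> (cache | ~busy) = False
        armed & ~alarm = True
          ~alarm = True
        cache | ~busy = False
          ~busy = False
      ~cache <-> cold = False
        ~cache = True
The formula evaluates to True.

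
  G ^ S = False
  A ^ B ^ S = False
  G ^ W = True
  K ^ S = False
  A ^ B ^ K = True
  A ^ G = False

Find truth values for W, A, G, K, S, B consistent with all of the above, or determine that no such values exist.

Adding constraints 2, 4, 5 mod 2: every variable appears an even number of times on the left, so the left side is 0.
But the right sides sum to 1 (mod 2). 0 ≠ 1 — the system is inconsistent.

UNSATISFIABLE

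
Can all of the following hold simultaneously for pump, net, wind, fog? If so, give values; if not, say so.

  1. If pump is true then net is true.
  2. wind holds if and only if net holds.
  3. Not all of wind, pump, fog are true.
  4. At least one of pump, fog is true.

pump = False, net = False, wind = False, fog = True

  (1) pump=F ⇒ net: vacuous ✓
  (2) wind=F, net=F — same ✓
  (3) {wind, pump, fog}: 1/3 true — not all ✓
  (4) {pump, fog}: 1 true — at least one ✓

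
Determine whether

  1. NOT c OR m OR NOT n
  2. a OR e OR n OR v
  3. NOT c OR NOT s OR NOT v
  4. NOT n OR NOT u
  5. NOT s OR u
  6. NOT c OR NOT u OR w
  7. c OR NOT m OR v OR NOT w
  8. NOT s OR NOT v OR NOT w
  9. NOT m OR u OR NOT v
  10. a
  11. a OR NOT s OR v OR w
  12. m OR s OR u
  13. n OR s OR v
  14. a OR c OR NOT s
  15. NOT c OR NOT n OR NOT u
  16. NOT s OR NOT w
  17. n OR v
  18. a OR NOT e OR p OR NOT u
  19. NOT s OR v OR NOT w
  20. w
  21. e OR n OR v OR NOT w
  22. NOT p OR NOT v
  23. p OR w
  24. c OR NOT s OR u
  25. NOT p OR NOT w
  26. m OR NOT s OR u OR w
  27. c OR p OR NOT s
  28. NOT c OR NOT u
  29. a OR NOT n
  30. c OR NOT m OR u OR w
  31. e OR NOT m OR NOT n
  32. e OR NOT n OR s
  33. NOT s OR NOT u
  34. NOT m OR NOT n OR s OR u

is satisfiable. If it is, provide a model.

Unit clause (a) forces a = True.
Unit clause (w) forces w = True.
In (NOT p OR NOT w) only NOT p is left, so p = False.
In (NOT s OR NOT w) only NOT s is left, so s = False.
Set e = False.
  then (e OR NOT n OR s) forces n = False.
  then (n OR s OR v) forces v = True.
Set u = True.
  then (NOT c OR NOT u) forces c = False.
Set m = True.
All clauses satisfied.

s=F, w=T, e=F, a=T, u=T, m=T, p=F, n=F, c=F, v=T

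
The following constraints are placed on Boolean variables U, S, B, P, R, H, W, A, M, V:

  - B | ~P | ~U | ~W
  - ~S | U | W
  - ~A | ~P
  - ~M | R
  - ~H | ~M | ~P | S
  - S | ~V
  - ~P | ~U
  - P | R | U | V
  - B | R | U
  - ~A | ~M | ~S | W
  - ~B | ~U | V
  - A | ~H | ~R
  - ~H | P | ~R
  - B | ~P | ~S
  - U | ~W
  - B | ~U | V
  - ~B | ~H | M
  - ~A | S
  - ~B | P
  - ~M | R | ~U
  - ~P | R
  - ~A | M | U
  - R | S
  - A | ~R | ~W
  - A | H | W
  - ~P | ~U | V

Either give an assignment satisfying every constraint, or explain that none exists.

Set U = True.
  then (~P | ~U) forces P = False.
  then (~B | P) forces B = False.
  then (B | ~U | V) forces V = True.
  then (S | ~V) forces S = True.
Set R = False.
  then (~M | R) forces M = False.
Set H = False.
Set W = False.
  then (A | H | W) forces A = True.
All clauses satisfied.

U: True; S: True; B: False; P: False; R: False; H: False; W: False; A: True; M: False; V: True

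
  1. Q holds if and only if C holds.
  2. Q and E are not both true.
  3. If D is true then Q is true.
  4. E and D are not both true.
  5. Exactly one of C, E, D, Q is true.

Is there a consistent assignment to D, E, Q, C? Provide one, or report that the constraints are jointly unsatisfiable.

D = False; E = True; Q = False; C = False

  (1) Q=F, C=F — same ✓
  (2) Q=F, E=T — not both ✓
  (3) D=F ⇒ Q: vacuous ✓
  (4) E=T, D=F — not both ✓
  (5) {C, E, D, Q}: 1 true — exactly one ✓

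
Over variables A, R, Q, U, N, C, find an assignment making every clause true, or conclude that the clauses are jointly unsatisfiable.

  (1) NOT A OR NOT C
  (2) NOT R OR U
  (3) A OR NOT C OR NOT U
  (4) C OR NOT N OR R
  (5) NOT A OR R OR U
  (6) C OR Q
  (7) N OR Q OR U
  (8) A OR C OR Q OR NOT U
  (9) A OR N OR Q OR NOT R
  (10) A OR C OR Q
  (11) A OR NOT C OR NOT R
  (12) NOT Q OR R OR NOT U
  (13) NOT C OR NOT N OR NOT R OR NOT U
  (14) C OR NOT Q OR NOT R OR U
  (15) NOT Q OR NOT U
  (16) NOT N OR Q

A = False, R = False, Q = True, U = False, N = True, C = True

Try A = True:
  (NOT A OR NOT C) forces C = False.
  (C OR Q) forces Q = True.
  (NOT Q OR NOT U) forces U = False.
  (NOT R OR U) forces R = False.
  clause (NOT A OR R OR U) is falsified — backtrack.
So A = False.
Set R = False.
Set Q = True.
  then (NOT Q OR R OR NOT U) forces U = False.
Set N = True.
  then (C OR NOT N OR R) forces C = True.
All clauses satisfied.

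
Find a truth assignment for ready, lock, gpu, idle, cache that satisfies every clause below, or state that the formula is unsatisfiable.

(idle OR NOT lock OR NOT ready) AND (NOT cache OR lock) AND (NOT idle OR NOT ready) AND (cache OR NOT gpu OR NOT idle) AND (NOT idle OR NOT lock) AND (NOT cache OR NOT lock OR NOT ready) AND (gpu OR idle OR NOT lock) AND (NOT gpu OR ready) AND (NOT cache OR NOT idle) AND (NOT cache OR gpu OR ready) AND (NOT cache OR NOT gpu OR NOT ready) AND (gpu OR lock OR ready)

ready: True, lock: False, gpu: True, idle: False, cache: False

Set ready = True.
  then (NOT idle OR NOT ready) forces idle = False.
  then (idle OR NOT lock OR NOT ready) forces lock = False.
  then (NOT cache OR lock) forces cache = False.
Set gpu = True.
All clauses satisfied.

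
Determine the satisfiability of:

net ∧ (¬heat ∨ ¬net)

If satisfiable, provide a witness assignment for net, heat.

net: True, heat: False

  ¬heat ∨ ¬net = True
    ¬heat = True
    ¬net = False
Both conjuncts True, so the formula holds.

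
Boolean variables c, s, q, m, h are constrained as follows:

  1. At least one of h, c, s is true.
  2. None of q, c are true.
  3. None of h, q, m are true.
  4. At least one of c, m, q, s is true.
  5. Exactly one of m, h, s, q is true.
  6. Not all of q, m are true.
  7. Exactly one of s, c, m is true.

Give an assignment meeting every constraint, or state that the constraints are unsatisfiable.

c = False, s = True, q = False, m = False, h = False

  (1) {h, c, s}: 1 true — at least one ✓
  (2) {q, c}: 0 true — none ✓
  (3) {h, q, m}: 0 true — none ✓
  (4) {c, m, q, s}: 1 true — at least one ✓
  (5) {m, h, s, q}: 1 true — exactly one ✓
  (6) {q, m}: 0/2 true — not all ✓
  (7) {s, c, m}: 1 true — exactly one ✓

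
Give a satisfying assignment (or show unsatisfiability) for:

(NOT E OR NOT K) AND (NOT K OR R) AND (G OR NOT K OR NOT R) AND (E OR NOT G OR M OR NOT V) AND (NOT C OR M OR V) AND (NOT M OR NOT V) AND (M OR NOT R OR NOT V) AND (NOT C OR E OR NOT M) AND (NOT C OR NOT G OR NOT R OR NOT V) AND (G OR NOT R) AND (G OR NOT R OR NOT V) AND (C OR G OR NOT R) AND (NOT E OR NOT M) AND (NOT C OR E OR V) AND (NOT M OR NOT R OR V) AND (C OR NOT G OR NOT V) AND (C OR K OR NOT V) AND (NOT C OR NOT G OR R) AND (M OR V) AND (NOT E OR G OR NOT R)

C=T, E=F, M=F, G=F, R=F, V=T, K=F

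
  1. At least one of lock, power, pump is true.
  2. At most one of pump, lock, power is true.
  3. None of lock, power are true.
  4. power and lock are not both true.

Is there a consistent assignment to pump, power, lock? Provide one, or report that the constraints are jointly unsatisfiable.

pump: True, power: False, lock: False

  (1) {lock, power, pump}: 1 true — at least one ✓
  (2) {pump, lock, power}: 1 true — at most one ✓
  (3) {lock, power}: 0 true — none ✓
  (4) power=F, lock=F — not both ✓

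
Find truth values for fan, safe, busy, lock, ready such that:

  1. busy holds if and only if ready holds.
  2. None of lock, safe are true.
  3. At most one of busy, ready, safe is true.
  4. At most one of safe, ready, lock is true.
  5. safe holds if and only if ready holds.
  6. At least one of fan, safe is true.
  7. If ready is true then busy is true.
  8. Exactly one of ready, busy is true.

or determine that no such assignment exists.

No satisfying assignment exists.

Case busy = True:
  (1) with busy=T forces ready = True.
  Constraint (3) is violated (busy=T, ready=T) — contradiction.
Case busy = False:
  (1) with busy=F forces ready = False.
  Constraint (8) is violated (ready=F, busy=F) — contradiction.
Both cases fail — unsatisfiable.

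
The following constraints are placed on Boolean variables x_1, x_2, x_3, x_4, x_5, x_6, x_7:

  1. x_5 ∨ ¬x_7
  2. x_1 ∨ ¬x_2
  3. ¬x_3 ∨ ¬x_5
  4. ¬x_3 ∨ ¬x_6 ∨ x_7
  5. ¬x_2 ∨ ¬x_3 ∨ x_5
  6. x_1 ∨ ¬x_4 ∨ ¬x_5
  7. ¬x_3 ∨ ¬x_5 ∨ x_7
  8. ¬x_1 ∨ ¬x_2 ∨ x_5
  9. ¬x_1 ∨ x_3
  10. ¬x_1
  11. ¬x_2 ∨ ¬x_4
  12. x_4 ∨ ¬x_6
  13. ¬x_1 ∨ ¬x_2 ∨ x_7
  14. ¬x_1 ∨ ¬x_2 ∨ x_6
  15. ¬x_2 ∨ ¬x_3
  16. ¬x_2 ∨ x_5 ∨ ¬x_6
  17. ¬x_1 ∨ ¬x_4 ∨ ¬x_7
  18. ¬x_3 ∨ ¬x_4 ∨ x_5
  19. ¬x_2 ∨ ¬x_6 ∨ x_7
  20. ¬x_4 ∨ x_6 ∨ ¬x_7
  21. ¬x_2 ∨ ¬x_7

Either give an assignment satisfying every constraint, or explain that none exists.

x_1: False, x_2: False, x_3: True, x_4: False, x_5: False, x_6: False, x_7: False

Unit clause (¬x_1) forces x_1 = False.
In (x_1 ∨ ¬x_2) only ¬x_2 is left, so x_2 = False.
Set x_3 = True.
  then (¬x_3 ∨ ¬x_5) forces x_5 = False.
  then (¬x_3 ∨ ¬x_4 ∨ x_5) forces x_4 = False.
  then (x_5 ∨ ¬x_7) forces x_7 = False.
  then (¬x_3 ∨ ¬x_6 ∨ x_7) forces x_6 = False.
All clauses satisfied.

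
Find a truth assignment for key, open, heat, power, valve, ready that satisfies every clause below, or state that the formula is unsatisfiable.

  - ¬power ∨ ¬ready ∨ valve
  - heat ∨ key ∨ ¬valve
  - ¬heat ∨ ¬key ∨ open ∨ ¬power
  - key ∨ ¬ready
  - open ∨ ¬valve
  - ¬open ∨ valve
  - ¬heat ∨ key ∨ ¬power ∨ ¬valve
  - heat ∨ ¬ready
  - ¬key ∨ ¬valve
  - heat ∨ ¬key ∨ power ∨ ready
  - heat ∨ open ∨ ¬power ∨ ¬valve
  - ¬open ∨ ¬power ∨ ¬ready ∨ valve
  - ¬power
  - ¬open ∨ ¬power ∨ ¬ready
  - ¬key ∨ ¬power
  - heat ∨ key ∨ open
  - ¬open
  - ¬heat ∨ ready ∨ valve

key = True, open = False, heat = True, power = False, valve = False, ready = True

Unit clause (¬power) forces power = False.
Unit clause (¬open) forces open = False.
In (open ∨ ¬valve) only ¬valve is left, so valve = False.
Set key = True.
Try heat = False:
  (heat ∨ ¬ready) forces ready = False.
  clause (heat ∨ ¬key ∨ power ∨ ready) is falsified — backtrack.
So heat = True.
  then (¬heat ∨ ready ∨ valve) forces ready = True.
All clauses satisfied.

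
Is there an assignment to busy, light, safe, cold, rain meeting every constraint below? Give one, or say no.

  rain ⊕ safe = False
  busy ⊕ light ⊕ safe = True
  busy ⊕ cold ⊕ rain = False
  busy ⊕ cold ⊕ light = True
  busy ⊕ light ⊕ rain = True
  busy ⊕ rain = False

busy = False; light = True; safe = False; cold = False; rain = False

rain ⊕ safe = F ⊕ F = False ✓
busy ⊕ light ⊕ safe = F ⊕ T ⊕ F = True ✓
busy ⊕ cold ⊕ rain = F ⊕ F ⊕ F = False ✓
busy ⊕ cold ⊕ light = F ⊕ F ⊕ T = True ✓
busy ⊕ light ⊕ rain = F ⊕ T ⊕ F = True ✓
busy ⊕ rain = F ⊕ F = False ✓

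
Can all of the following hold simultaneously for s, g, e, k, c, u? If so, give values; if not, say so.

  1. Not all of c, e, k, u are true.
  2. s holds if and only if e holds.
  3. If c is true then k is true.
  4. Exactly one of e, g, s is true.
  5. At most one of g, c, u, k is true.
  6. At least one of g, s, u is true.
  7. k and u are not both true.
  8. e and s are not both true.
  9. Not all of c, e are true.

s=F, g=T, e=F, k=F, c=F, u=F

  (1) {c, e, k, u}: 0/4 true — not all ✓
  (2) s=F, e=F — same ✓
  (3) c=F ⇒ k: vacuous ✓
  (4) {e, g, s}: 1 true — exactly one ✓
  (5) {g, c, u, k}: 1 true — at most one ✓
  (6) {g, s, u}: 1 true — at least one ✓
  (7) k=F, u=F — not both ✓
  (8) e=F, s=F — not both ✓
  (9) {c, e}: 0/2 true — not all ✓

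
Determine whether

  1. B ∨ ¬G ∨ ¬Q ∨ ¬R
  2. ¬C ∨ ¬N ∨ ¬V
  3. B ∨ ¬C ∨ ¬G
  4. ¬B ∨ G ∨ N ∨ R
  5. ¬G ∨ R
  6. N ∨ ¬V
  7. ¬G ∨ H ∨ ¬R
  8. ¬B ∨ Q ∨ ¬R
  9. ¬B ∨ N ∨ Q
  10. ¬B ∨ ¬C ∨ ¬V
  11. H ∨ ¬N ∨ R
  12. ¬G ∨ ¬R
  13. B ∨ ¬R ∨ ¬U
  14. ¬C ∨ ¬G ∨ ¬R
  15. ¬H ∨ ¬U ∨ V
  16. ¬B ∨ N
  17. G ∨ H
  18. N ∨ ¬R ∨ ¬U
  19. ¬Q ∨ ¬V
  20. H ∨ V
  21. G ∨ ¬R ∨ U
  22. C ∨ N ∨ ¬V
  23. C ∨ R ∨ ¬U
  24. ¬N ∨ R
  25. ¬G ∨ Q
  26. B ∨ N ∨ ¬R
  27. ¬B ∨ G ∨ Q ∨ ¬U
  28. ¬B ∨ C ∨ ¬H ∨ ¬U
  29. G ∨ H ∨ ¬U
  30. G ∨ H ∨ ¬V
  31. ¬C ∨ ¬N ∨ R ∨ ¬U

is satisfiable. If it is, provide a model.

B = False; U = False; G = False; R = False; N = False; Q = False; V = False; H = True; C = True

Set B = False.
Set U = False.
Try G = True:
  (B ∨ ¬C ∨ ¬G) forces C = False.
  (¬G ∨ R) forces R = True.
  clause (¬G ∨ ¬R) is falsified — backtrack.
So G = False.
  then (G ∨ H) forces H = True.
  then (G ∨ ¬R ∨ U) forces R = False.
  then (¬N ∨ R) forces N = False.
  then (N ∨ ¬V) forces V = False.
Set Q = False.
Set C = True.
All clauses satisfied.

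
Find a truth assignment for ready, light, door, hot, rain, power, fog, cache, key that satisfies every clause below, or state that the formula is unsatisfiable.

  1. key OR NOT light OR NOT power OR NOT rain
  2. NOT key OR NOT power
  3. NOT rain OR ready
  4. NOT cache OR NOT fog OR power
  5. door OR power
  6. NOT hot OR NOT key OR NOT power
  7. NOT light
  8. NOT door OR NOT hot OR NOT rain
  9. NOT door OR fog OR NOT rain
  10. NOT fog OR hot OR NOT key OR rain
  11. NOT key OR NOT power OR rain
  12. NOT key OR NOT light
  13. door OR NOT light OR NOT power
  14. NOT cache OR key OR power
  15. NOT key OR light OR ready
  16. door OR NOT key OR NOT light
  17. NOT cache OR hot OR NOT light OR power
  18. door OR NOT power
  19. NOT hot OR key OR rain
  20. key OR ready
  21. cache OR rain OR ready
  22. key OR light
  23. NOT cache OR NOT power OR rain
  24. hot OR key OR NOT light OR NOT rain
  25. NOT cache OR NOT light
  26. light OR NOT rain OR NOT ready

ready = True, light = False, door = True, hot = True, rain = False, power = False, fog = False, cache = True, key = True

Unit clause (NOT light) forces light = False.
In (key OR light) only key is left, so key = True.
In (NOT key OR NOT power) only NOT power is left, so power = False.
In (door OR power) only door is left, so door = True.
In (NOT key OR light OR ready) only ready is left, so ready = True.
In (light OR NOT rain OR NOT ready) only NOT rain is left, so rain = False.
Set hot = True.
Set fog = False.
Set cache = True.
All clauses satisfied.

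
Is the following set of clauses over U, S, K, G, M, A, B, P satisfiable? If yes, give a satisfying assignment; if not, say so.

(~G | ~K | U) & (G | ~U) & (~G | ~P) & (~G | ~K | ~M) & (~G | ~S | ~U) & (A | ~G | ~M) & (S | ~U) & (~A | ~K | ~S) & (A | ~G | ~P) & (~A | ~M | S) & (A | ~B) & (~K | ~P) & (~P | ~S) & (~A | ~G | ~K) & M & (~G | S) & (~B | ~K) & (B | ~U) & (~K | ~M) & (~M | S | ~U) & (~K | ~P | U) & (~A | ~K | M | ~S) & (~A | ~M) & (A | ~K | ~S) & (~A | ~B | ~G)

Unit clause (M) forces M = True.
In (~K | ~M) only ~K is left, so K = False.
In (~A | ~M) only ~A is left, so A = False.
In (A | ~G | ~M) only ~G is left, so G = False.
In (A | ~B) only ~B is left, so B = False.
In (B | ~U) only ~U is left, so U = False.
Set S = False.
Set P = True.
All clauses satisfied.

U = False, S = False, K = False, G = False, M = True, A = False, B = False, P = True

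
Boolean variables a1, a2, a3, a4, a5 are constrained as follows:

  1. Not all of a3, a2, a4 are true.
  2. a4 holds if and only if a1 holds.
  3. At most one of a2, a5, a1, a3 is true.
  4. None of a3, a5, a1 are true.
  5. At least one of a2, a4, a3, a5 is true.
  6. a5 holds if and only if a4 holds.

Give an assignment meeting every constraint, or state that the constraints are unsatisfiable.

a1 = False; a2 = True; a3 = False; a4 = False; a5 = False

  (1) {a3, a2, a4}: 1/3 true — not all ✓
  (2) a4=F, a1=F — same ✓
  (3) {a2, a5, a1, a3}: 1 true — at most one ✓
  (4) {a3, a5, a1}: 0 true — none ✓
  (5) {a2, a4, a3, a5}: 1 true — at least one ✓
  (6) a5=F, a4=F — same ✓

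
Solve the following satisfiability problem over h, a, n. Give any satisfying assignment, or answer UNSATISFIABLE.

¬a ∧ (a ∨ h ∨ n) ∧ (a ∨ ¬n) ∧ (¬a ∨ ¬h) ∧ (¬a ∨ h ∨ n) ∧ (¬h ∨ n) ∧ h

Case h = True:
  (¬a) forces a = False.
  (a ∨ ¬n) forces n = False.
  Clause (¬h ∨ n) is falsified — contradiction.
Case h = False:
  Clause (h) is falsified — contradiction.
Both cases fail, so the formula is unsatisfiable.

UNSATISFIABLE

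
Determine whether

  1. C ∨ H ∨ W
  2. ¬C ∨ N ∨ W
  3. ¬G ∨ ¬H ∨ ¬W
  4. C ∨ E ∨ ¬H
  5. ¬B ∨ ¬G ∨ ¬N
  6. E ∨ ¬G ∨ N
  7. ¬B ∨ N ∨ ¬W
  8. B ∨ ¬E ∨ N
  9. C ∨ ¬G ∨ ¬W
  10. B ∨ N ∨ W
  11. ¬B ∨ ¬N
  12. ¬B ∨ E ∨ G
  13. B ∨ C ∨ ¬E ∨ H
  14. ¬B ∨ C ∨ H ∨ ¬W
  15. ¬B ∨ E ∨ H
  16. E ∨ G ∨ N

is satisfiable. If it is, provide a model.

Set N = True.
  then (¬B ∨ ¬N) forces B = False.
Set G = True.
Set H = True.
  then (¬G ∨ ¬H ∨ ¬W) forces W = False.
Set C = False.
  then (C ∨ E ∨ ¬H) forces E = True.
All clauses satisfied.

N: True; G: True; B: False; H: True; C: False; W: False; E: True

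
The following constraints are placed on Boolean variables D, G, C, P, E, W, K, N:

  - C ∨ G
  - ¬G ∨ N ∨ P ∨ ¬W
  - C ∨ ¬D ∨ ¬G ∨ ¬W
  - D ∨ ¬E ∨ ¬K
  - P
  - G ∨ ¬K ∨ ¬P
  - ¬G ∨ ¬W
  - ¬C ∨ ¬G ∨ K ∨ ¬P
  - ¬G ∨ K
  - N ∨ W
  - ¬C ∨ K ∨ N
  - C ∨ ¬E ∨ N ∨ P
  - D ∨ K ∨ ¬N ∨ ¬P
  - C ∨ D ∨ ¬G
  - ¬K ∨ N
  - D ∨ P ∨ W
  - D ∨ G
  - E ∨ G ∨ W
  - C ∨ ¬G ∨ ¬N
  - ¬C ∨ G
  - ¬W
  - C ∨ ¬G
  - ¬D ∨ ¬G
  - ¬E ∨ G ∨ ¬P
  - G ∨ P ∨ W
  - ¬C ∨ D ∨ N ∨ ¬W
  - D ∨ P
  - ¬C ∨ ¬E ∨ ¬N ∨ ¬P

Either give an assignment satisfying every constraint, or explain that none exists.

Unit clause (P) forces P = True.
Unit clause (¬W) forces W = False.
In (N ∨ W) only N is left, so N = True.
Set D = False.
  then (D ∨ K ∨ ¬N ∨ ¬P) forces K = True.
  then (D ∨ G) forces G = True.
  then (C ∨ ¬G ∨ ¬N) forces C = True.
  then (¬C ∨ ¬E ∨ ¬N ∨ ¬P) forces E = False.
All clauses satisfied.

D: False; G: True; C: True; P: True; E: False; W: False; K: True; N: True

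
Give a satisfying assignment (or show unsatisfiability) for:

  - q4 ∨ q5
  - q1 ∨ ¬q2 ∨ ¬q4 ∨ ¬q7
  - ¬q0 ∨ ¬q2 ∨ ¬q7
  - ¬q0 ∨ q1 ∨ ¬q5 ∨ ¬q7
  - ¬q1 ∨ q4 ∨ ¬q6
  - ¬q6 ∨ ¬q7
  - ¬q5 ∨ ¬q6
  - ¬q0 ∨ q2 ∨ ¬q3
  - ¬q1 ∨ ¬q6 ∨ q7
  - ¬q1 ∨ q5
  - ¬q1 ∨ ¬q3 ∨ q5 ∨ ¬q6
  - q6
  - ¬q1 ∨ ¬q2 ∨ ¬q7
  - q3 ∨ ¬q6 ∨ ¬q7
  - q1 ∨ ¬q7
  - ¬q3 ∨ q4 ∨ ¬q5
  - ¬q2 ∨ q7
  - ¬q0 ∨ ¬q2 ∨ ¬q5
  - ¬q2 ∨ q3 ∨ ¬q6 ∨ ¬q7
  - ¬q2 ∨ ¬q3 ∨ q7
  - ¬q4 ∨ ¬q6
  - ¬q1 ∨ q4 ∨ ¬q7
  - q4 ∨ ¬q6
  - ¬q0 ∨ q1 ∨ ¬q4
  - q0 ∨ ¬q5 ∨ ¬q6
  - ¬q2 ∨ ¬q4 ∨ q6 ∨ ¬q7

Unsatisfiable — no assignment works.

Case q4 = True:
  (q6) forces q6 = True.
  Clause (¬q4 ∨ ¬q6) is falsified — contradiction.
Case q4 = False:
  (q4 ∨ q5) forces q5 = True.
  (¬q5 ∨ ¬q6) forces q6 = False.
  Clause (q6) is falsified — contradiction.
Both cases fail, so the formula is unsatisfiable.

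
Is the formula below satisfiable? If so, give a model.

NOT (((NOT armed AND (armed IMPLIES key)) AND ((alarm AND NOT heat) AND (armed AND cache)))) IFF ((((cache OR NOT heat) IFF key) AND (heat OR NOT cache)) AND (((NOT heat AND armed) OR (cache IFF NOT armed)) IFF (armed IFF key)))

armed = True, cache = False, heat = False, alarm = False, key = True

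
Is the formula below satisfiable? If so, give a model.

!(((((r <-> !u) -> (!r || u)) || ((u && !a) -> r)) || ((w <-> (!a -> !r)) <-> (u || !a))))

Unsatisfiable — no assignment works.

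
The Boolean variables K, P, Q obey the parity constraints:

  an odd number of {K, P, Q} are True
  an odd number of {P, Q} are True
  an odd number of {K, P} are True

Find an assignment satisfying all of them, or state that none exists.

K=F, P=T, Q=F

{K, P, Q}: 1 true → odd ✓
{P, Q}: 1 true → odd ✓
{K, P}: 1 true → odd ✓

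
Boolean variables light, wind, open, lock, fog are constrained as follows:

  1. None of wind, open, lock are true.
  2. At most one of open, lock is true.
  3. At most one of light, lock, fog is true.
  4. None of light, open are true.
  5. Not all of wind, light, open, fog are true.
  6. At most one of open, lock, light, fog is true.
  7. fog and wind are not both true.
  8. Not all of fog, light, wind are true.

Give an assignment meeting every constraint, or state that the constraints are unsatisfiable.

light=F, wind=F, open=F, lock=F, fog=T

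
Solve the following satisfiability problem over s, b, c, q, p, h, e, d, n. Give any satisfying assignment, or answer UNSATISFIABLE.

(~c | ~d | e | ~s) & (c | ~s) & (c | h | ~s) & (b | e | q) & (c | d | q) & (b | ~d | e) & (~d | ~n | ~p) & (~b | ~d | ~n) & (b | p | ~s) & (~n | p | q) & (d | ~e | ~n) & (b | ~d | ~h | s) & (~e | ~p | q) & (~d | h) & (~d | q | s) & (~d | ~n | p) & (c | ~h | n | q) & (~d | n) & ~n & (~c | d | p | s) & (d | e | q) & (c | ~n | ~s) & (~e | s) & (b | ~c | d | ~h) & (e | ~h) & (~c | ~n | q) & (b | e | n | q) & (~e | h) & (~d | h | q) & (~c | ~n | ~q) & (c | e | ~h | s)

Unit clause (~n) forces n = False.
In (~d | n) only ~d is left, so d = False.
Set s = False.
  then (~e | s) forces e = False.
  then (e | ~h) forces h = False.
  then (d | e | q) forces q = True.
Set b = True.
Set c = True.
  then (~c | d | p | s) forces p = True.
All clauses satisfied.

s: False; b: True; c: True; q: True; p: True; h: False; e: False; d: False; n: False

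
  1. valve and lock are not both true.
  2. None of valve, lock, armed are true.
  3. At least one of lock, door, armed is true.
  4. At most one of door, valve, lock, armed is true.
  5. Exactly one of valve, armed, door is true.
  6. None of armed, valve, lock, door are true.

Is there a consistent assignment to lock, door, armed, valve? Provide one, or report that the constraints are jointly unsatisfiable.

UNSATISFIABLE

Case door = True:
  Constraint (6) is violated (door=T) — contradiction.
Case door = False:
  (2) forces valve = False.
  (2) forces lock = False.
  (2) forces armed = False.
  Constraint (3) is violated (lock=F, door=F, armed=F) — contradiction.
Both cases fail — unsatisfiable.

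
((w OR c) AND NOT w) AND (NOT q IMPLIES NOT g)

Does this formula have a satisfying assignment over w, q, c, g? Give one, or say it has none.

w: False, q: False, c: True, g: False

  (w OR c) AND NOT w = True
    w OR c = True
    NOT w = True
  NOT q IMPLIES NOT g = True
    NOT q = True
    NOT g = True
Both conjuncts True, so the formula holds.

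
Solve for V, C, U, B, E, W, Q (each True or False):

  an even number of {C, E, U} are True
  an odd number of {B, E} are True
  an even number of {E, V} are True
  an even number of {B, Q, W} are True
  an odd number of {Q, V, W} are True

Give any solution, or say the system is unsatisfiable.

V: True, C: True, U: False, B: False, E: True, W: False, Q: False

{C, E, U}: 2 true → even ✓
{B, E}: 1 true → odd ✓
{E, V}: 2 true → even ✓
{B, Q, W}: 0 true → even ✓
{Q, V, W}: 1 true → odd ✓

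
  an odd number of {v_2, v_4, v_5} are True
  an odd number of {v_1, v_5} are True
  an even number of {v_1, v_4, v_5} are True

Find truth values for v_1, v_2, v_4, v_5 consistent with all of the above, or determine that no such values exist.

v_1=F, v_2=T, v_4=T, v_5=T

{v_2, v_4, v_5}: 3 true → odd ✓
{v_1, v_5}: 1 true → odd ✓
{v_1, v_4, v_5}: 2 true → even ✓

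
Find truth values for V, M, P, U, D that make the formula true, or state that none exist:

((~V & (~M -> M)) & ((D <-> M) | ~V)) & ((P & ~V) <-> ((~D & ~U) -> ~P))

V: False, M: True, P: True, U: False, D: True

  (~V & (~M -> M)) & ((D <-> M) | ~V) = True
    ~V & (~M -> M) = True
      ~V = True
      ~M -> M = True
        ~M = False
    (D <-> M) | ~V = True
      D <-> M = True
      ~V = True
  (P & ~V) <-> ((~D & ~U) -> ~P) = True
    P & ~V = True
      ~V = True
    (~D & ~U) -> ~P = True
      ~D & ~U = False
        ~D = False
        ~U = True
      ~P = False
Both conjuncts True, so the formula holds.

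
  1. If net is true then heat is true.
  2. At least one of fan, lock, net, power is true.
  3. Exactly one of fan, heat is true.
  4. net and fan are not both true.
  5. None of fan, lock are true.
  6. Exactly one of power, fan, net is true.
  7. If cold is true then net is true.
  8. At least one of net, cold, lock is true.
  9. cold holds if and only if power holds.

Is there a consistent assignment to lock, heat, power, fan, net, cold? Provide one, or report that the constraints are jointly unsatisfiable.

lock: False; heat: True; power: False; fan: False; net: True; cold: False

  (1) net=T ⇒ heat: T ✓
  (2) {fan, lock, net, power}: 1 true — at least one ✓
  (3) {fan, heat}: 1 true — exactly one ✓
  (4) net=T, fan=F — not both ✓
  (5) {fan, lock}: 0 true — none ✓
  (6) {power, fan, net}: 1 true — exactly one ✓
  (7) cold=F ⇒ net: vacuous ✓
  (8) {net, cold, lock}: 1 true — at least one ✓
  (9) cold=F, power=F — same ✓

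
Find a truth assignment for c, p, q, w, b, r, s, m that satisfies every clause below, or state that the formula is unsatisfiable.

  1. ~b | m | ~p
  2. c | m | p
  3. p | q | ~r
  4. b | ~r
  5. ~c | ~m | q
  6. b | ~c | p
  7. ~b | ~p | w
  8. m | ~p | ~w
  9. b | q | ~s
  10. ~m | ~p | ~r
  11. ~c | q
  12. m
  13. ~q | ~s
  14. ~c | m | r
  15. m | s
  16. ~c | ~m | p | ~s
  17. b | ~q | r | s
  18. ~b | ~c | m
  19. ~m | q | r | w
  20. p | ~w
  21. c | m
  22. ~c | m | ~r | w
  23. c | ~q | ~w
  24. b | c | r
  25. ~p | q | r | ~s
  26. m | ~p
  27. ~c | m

Unit clause (m) forces m = True.
Set c = True.
  then (~c | ~m | q) forces q = True.
  then (~q | ~s) forces s = False.
Set p = True.
  then (~m | ~p | ~r) forces r = False.
  then (b | ~q | r | s) forces b = True.
  then (~b | ~p | w) forces w = True.
All clauses satisfied.

c: True, p: True, q: True, w: True, b: True, r: False, s: False, m: True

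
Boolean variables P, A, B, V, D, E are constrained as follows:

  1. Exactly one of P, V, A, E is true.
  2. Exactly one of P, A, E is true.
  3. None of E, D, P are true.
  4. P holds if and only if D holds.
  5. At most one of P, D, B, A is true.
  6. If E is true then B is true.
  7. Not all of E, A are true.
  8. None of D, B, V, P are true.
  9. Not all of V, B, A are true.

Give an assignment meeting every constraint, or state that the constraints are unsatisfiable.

P = False, A = True, B = False, V = False, D = False, E = False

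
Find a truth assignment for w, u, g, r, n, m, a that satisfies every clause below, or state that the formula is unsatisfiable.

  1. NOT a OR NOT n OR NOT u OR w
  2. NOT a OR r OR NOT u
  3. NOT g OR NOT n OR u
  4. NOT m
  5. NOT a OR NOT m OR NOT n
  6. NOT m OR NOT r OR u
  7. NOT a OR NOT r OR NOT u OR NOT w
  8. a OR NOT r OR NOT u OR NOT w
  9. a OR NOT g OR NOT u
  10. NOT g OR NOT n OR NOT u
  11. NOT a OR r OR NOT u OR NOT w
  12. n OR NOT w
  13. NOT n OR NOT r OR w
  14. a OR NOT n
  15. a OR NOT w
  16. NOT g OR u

w=F, u=F, g=F, r=F, n=T, m=F, a=T

Unit clause (NOT m) forces m = False.
Set w = False.
Set u = False.
  then (NOT g OR u) forces g = False.
Set r = False.
Set n = True.
  then (a OR NOT n) forces a = True.
All clauses satisfied.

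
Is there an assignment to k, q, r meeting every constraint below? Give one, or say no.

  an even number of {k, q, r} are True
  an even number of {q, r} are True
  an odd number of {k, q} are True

k=F, q=T, r=T

{k, q, r}: 2 true → even ✓
{q, r}: 2 true → even ✓
{k, q}: 1 true → odd ✓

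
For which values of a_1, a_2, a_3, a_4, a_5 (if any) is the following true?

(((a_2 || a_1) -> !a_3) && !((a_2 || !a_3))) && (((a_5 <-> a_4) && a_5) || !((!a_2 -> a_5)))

a_1: False; a_2: False; a_3: True; a_4: True; a_5: False

  ((a_2 || a_1) -> !a_3) && !((a_2 || !a_3)) = True
    (a_2 || a_1) -> !a_3 = True
      a_2 || a_1 = False
      !a_3 = False
    !((a_2 || !a_3)) = True
      a_2 || !a_3 = False
        !a_3 = False
  ((a_5 <-> a_4) && a_5) || !((!a_2 -> a_5)) = True
    (a_5 <-> a_4) && a_5 = False
      a_5 <-> a_4 = False
    !((!a_2 -> a_5)) = True
      !a_2 -> a_5 = False
        !a_2 = True
Both conjuncts True, so the formula holds.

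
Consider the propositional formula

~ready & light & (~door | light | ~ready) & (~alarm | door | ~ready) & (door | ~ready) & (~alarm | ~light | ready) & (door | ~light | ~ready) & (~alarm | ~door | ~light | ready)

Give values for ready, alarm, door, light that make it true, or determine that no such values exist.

Unit clause (~ready) forces ready = False.
Unit clause (light) forces light = True.
In (~alarm | ~light | ready) only ~alarm is left, so alarm = False.
Set door = True.
All clauses satisfied.

ready=F; alarm=F; door=T; light=T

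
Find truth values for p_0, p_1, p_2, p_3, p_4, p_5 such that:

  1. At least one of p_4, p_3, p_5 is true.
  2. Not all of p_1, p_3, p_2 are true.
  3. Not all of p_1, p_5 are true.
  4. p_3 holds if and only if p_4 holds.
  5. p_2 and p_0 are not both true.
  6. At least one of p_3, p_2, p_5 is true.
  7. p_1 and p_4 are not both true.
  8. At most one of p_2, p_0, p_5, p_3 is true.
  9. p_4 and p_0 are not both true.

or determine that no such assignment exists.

p_0=F, p_1=F, p_2=F, p_3=F, p_4=F, p_5=T

  (1) {p_4, p_3, p_5}: 1 true — at least one ✓
  (2) {p_1, p_3, p_2}: 0/3 true — not all ✓
  (3) {p_1, p_5}: 1/2 true — not all ✓
  (4) p_3=F, p_4=F — same ✓
  (5) p_2=F, p_0=F — not both ✓
  (6) {p_3, p_2, p_5}: 1 true — at least one ✓
  (7) p_1=F, p_4=F — not both ✓
  (8) {p_2, p_0, p_5, p_3}: 1 true — at most one ✓
  (9) p_4=F, p_0=F — not both ✓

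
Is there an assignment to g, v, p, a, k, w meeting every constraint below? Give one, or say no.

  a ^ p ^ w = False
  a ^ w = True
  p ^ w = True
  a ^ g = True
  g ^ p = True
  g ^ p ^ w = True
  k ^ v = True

g=F, v=T, p=T, a=T, k=F, w=F

a ^ p ^ w = T ^ T ^ F = False ✓
a ^ w = T ^ F = True ✓
p ^ w = T ^ F = True ✓
a ^ g = T ^ F = True ✓
g ^ p = F ^ T = True ✓
g ^ p ^ w = F ^ T ^ F = True ✓
k ^ v = F ^ T = True ✓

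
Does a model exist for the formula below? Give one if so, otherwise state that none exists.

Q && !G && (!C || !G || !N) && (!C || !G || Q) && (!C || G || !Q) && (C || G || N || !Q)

G = False, Q = True, N = True, C = False

Unit clause (Q) forces Q = True.
Unit clause (!G) forces G = False.
In (!C || G || !Q) only !C is left, so C = False.
In (C || G || N || !Q) only N is left, so N = True.
Check each clause:
  (Q): Q holds.
  (!G): !G holds.
  (!C || !G || !N): !C holds.
  (!C || !G || Q): !C holds.
  (!C || G || !Q): !C holds.
  (C || G || N || !Q): N holds.
All clauses satisfied.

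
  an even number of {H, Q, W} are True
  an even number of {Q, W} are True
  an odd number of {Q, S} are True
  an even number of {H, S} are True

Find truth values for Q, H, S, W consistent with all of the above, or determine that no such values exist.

Q=T, H=F, S=F, W=T

{H, Q, W}: 2 true → even ✓
{Q, W}: 2 true → even ✓
{Q, S}: 1 true → odd ✓
{H, S}: 0 true → even ✓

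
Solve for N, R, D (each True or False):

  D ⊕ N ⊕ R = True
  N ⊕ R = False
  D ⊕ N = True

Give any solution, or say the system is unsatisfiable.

N = False; R = False; D = True

D ⊕ N ⊕ R = T ⊕ F ⊕ F = True ✓
N ⊕ R = F ⊕ F = False ✓
D ⊕ N = T ⊕ F = True ✓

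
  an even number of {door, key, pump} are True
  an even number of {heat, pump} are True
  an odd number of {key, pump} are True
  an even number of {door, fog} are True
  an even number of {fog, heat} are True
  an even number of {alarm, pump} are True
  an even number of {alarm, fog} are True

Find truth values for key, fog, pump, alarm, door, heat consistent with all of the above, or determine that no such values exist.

key = False; fog = True; pump = True; alarm = True; door = True; heat = True

{door, key, pump}: 2 true → even ✓
{heat, pump}: 2 true → even ✓
{key, pump}: 1 true → odd ✓
{door, fog}: 2 true → even ✓
{fog, heat}: 2 true → even ✓
{alarm, pump}: 2 true → even ✓
{alarm, fog}: 2 true → even ✓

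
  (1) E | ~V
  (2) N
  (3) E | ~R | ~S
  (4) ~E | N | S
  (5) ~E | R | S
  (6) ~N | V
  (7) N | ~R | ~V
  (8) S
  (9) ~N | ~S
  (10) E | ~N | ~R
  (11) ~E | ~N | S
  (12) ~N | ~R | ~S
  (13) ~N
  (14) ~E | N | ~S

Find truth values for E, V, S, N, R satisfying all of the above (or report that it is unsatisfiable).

Case N = True:
  Clause (~N) is falsified — contradiction.
Case N = False:
  Clause (N) is falsified — contradiction.
Both cases fail, so the formula is unsatisfiable.

Unsatisfiable — no assignment works.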